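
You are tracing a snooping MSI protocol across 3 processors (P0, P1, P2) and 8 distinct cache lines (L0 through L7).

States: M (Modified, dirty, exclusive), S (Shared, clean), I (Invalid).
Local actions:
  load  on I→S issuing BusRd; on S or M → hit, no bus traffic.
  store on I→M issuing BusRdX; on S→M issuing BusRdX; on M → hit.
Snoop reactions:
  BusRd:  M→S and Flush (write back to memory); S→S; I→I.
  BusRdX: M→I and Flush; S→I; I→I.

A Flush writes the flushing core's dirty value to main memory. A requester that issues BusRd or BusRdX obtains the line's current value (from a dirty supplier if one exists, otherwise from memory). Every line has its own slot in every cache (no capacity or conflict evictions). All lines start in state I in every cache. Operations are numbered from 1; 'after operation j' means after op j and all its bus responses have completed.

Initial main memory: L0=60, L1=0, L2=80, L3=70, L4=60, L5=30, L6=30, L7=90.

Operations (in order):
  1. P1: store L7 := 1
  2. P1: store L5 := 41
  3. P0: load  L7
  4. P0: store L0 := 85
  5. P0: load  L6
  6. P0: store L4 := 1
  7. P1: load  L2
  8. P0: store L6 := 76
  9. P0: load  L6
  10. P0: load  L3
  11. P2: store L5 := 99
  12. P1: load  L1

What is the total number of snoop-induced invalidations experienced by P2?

invalidations = 0

1. P1: store L7 := 1  bus=[BusRdX]  L7: P0=I P1=M P2=I  mem[L7]=90
2. P1: store L5 := 41  bus=[BusRdX]  L5: P0=I P1=M P2=I  mem[L5]=30
3. P0: load  L7  bus=[BusRd,Flush]  L7: P0=S P1=S P2=I  mem[L7]=1
4. P0: store L0 := 85  bus=[BusRdX]  L0: P0=M P1=I P2=I  mem[L0]=60
5. P0: load  L6  bus=[BusRd]  L6: P0=S P1=I P2=I  mem[L6]=30
6. P0: store L4 := 1  bus=[BusRdX]  L4: P0=M P1=I P2=I  mem[L4]=60
7. P1: load  L2  bus=[BusRd]  L2: P0=I P1=S P2=I  mem[L2]=80
8. P0: store L6 := 76  bus=[BusRdX]  L6: P0=M P1=I P2=I  mem[L6]=30
9. P0: load  L6  bus=[-]  L6: P0=M P1=I P2=I  mem[L6]=30
10. P0: load  L3  bus=[BusRd]  L3: P0=S P1=I P2=I  mem[L3]=70
11. P2: store L5 := 99  bus=[BusRdX,Flush]  L5: P0=I P1=I P2=M  mem[L5]=41
12. P1: load  L1  bus=[BusRd]  L1: P0=I P1=S P2=I  mem[L1]=0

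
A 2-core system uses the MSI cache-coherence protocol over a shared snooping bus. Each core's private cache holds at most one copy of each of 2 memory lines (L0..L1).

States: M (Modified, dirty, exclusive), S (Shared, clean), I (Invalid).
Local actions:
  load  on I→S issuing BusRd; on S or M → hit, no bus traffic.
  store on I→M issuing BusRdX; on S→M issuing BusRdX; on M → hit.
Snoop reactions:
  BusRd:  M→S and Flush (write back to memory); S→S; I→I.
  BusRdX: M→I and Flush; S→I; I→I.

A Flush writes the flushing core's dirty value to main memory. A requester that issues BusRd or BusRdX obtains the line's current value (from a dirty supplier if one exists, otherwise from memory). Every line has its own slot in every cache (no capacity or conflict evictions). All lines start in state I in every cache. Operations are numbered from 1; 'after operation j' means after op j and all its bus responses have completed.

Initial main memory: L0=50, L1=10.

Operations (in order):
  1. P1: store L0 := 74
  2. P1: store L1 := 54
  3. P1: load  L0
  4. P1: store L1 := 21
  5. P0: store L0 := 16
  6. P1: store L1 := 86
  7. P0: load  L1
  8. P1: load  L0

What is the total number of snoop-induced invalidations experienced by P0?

invalidations = 0

1. P1: store L0 := 74  bus=[BusRdX]  L0: P0=I P1=M  mem[L0]=50
2. P1: store L1 := 54  bus=[BusRdX]  L1: P0=I P1=M  mem[L1]=10
3. P1: load  L0  bus=[-]  L0: P0=I P1=M  mem[L0]=50
4. P1: store L1 := 21  bus=[-]  L1: P0=I P1=M  mem[L1]=10
5. P0: store L0 := 16  bus=[BusRdX,Flush]  L0: P0=M P1=I  mem[L0]=74
6. P1: store L1 := 86  bus=[-]  L1: P0=I P1=M  mem[L1]=10
7. P0: load  L1  bus=[BusRd,Flush]  L1: P0=S P1=S  mem[L1]=86
8. P1: load  L0  bus=[BusRd,Flush]  L0: P0=S P1=S  mem[L0]=16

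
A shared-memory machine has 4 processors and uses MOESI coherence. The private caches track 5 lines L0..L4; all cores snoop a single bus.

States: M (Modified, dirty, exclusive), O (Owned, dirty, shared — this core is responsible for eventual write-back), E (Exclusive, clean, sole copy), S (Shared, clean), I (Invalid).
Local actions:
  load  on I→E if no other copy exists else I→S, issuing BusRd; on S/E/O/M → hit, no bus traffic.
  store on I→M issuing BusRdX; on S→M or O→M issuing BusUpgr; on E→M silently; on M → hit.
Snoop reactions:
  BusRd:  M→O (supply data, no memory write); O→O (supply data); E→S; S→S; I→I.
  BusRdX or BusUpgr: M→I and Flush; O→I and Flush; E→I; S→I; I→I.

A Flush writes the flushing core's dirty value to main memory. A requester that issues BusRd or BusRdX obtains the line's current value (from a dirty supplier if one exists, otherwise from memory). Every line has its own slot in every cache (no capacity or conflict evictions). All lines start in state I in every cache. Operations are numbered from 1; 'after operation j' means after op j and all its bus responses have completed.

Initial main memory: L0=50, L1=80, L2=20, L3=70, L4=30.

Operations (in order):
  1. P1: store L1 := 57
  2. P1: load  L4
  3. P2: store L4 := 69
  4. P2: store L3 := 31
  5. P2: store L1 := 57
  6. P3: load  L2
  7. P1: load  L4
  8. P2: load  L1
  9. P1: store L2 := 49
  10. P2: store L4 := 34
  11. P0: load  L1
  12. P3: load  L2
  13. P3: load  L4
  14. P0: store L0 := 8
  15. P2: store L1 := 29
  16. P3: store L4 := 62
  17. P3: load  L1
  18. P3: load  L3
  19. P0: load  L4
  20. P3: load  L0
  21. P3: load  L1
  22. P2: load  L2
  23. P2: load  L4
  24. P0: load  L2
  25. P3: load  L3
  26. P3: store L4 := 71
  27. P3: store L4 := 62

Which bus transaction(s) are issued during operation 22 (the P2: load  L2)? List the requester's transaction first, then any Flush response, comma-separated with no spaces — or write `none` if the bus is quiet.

[1] P1: store L1 := 57 | P0:I, P1:M(57), P2:I, P3:I | bus: BusRdX
[2] P1: load  L4 | P0:I, P1:E(30), P2:I, P3:I | bus: BusRd
[3] P2: store L4 := 69 | P0:I, P1:I, P2:M(69), P3:I | bus: BusRdX
[4] P2: store L3 := 31 | P0:I, P1:I, P2:M(31), P3:I | bus: BusRdX
[5] P2: store L1 := 57 | P0:I, P1:I, P2:M(57), P3:I | bus: BusRdX,Flush
[6] P3: load  L2 | P0:I, P1:I, P2:I, P3:E(20) | bus: BusRd
[7] P1: load  L4 | P0:I, P1:S(69), P2:O(69), P3:I | bus: BusRd
[8] P2: load  L1 | P0:I, P1:I, P2:M(57), P3:I | bus: none
[9] P1: store L2 := 49 | P0:I, P1:M(49), P2:I, P3:I | bus: BusRdX
[10] P2: store L4 := 34 | P0:I, P1:I, P2:M(34), P3:I | bus: BusUpgr
[11] P0: load  L1 | P0:S(57), P1:I, P2:O(57), P3:I | bus: BusRd
[12] P3: load  L2 | P0:I, P1:O(49), P2:I, P3:S(49) | bus: BusRd
[13] P3: load  L4 | P0:I, P1:I, P2:O(34), P3:S(34) | bus: BusRd
[14] P0: store L0 := 8 | P0:M(8), P1:I, P2:I, P3:I | bus: BusRdX
[15] P2: store L1 := 29 | P0:I, P1:I, P2:M(29), P3:I | bus: BusUpgr
[16] P3: store L4 := 62 | P0:I, P1:I, P2:I, P3:M(62) | bus: BusUpgr,Flush
[17] P3: load  L1 | P0:I, P1:I, P2:O(29), P3:S(29) | bus: BusRd
[18] P3: load  L3 | P0:I, P1:I, P2:O(31), P3:S(31) | bus: BusRd
[19] P0: load  L4 | P0:S(62), P1:I, P2:I, P3:O(62) | bus: BusRd
[20] P3: load  L0 | P0:O(8), P1:I, P2:I, P3:S(8) | bus: BusRd
[21] P3: load  L1 | P0:I, P1:I, P2:O(29), P3:S(29) | bus: none
[22] P2: load  L2 | P0:I, P1:O(49), P2:S(49), P3:S(49) | bus: BusRd
[23] P2: load  L4 | P0:S(62), P1:I, P2:S(62), P3:O(62) | bus: BusRd
[24] P0: load  L2 | P0:S(49), P1:O(49), P2:S(49), P3:S(49) | bus: BusRd
[25] P3: load  L3 | P0:I, P1:I, P2:O(31), P3:S(31) | bus: none
[26] P3: store L4 := 71 | P0:I, P1:I, P2:I, P3:M(71) | bus: BusUpgr
[27] P3: store L4 := 62 | P0:I, P1:I, P2:I, P3:M(62) | bus: none

bus = BusRd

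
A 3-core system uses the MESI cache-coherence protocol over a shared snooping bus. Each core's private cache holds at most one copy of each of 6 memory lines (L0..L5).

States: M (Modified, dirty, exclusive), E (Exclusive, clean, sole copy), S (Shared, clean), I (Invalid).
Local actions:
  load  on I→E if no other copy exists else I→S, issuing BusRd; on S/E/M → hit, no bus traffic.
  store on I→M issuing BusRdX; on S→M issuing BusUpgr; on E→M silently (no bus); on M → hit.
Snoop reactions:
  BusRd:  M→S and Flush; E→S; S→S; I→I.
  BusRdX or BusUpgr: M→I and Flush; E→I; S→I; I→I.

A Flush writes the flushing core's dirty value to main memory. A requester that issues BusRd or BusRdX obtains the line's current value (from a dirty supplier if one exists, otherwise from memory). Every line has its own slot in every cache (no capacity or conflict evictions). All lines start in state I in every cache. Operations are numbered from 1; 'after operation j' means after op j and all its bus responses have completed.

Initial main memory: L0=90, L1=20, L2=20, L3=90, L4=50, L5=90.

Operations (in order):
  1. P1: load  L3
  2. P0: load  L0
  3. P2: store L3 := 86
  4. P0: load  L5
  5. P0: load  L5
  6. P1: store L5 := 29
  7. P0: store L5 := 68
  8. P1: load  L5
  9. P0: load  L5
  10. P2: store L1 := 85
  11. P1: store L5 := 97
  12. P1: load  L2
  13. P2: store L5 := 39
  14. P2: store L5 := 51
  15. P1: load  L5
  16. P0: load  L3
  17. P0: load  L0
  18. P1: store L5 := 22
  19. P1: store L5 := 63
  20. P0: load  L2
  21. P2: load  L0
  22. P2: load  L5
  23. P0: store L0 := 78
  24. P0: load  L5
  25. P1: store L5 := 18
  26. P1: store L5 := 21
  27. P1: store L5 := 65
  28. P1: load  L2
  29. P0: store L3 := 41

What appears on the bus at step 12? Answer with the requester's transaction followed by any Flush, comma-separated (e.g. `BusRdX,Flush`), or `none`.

bus = BusRd

[1] P1: load  L3 | P0:I, P1:E(90), P2:I | bus: BusRd
[2] P0: load  L0 | P0:E(90), P1:I, P2:I | bus: BusRd
[3] P2: store L3 := 86 | P0:I, P1:I, P2:M(86) | bus: BusRdX
[4] P0: load  L5 | P0:E(90), P1:I, P2:I | bus: BusRd
[5] P0: load  L5 | P0:E(90), P1:I, P2:I | bus: none
[6] P1: store L5 := 29 | P0:I, P1:M(29), P2:I | bus: BusRdX
[7] P0: store L5 := 68 | P0:M(68), P1:I, P2:I | bus: BusRdX,Flush
[8] P1: load  L5 | P0:S(68), P1:S(68), P2:I | bus: BusRd,Flush
[9] P0: load  L5 | P0:S(68), P1:S(68), P2:I | bus: none
[10] P2: store L1 := 85 | P0:I, P1:I, P2:M(85) | bus: BusRdX
[11] P1: store L5 := 97 | P0:I, P1:M(97), P2:I | bus: BusUpgr
[12] P1: load  L2 | P0:I, P1:E(20), P2:I | bus: BusRd
[13] P2: store L5 := 39 | P0:I, P1:I, P2:M(39) | bus: BusRdX,Flush
[14] P2: store L5 := 51 | P0:I, P1:I, P2:M(51) | bus: none
[15] P1: load  L5 | P0:I, P1:S(51), P2:S(51) | bus: BusRd,Flush
[16] P0: load  L3 | P0:S(86), P1:I, P2:S(86) | bus: BusRd,Flush
[17] P0: load  L0 | P0:E(90), P1:I, P2:I | bus: none
[18] P1: store L5 := 22 | P0:I, P1:M(22), P2:I | bus: BusUpgr
[19] P1: store L5 := 63 | P0:I, P1:M(63), P2:I | bus: none
[20] P0: load  L2 | P0:S(20), P1:S(20), P2:I | bus: BusRd
[21] P2: load  L0 | P0:S(90), P1:I, P2:S(90) | bus: BusRd
[22] P2: load  L5 | P0:I, P1:S(63), P2:S(63) | bus: BusRd,Flush
[23] P0: store L0 := 78 | P0:M(78), P1:I, P2:I | bus: BusUpgr
[24] P0: load  L5 | P0:S(63), P1:S(63), P2:S(63) | bus: BusRd
[25] P1: store L5 := 18 | P0:I, P1:M(18), P2:I | bus: BusUpgr
[26] P1: store L5 := 21 | P0:I, P1:M(21), P2:I | bus: none
[27] P1: store L5 := 65 | P0:I, P1:M(65), P2:I | bus: none
[28] P1: load  L2 | P0:S(20), P1:S(20), P2:I | bus: none
[29] P0: store L3 := 41 | P0:M(41), P1:I, P2:I | bus: BusUpgr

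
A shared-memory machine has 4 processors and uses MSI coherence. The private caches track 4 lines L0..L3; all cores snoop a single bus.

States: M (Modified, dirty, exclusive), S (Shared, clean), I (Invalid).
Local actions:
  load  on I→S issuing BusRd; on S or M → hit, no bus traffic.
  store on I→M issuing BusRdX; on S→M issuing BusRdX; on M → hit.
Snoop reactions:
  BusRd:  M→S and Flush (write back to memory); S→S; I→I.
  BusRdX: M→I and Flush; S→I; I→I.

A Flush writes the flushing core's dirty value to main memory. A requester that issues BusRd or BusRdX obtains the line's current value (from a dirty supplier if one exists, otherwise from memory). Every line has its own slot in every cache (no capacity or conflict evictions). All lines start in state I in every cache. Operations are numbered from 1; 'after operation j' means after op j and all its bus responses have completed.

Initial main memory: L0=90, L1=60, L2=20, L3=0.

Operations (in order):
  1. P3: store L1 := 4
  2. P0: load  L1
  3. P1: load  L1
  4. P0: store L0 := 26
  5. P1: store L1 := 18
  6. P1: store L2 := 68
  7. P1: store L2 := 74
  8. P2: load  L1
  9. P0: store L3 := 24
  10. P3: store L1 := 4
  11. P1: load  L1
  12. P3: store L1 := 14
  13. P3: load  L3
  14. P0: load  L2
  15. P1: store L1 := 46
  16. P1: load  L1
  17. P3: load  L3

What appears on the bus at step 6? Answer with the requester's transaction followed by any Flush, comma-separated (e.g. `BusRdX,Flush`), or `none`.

bus = BusRdX

1. P3: store L1 := 4  bus=[BusRdX]  L1: P0=I P1=I P2=I P3=M  mem[L1]=60
2. P0: load  L1  bus=[BusRd,Flush]  L1: P0=S P1=I P2=I P3=S  mem[L1]=4
3. P1: load  L1  bus=[BusRd]  L1: P0=S P1=S P2=I P3=S  mem[L1]=4
4. P0: store L0 := 26  bus=[BusRdX]  L0: P0=M P1=I P2=I P3=I  mem[L0]=90
5. P1: store L1 := 18  bus=[BusRdX]  L1: P0=I P1=M P2=I P3=I  mem[L1]=4
6. P1: store L2 := 68  bus=[BusRdX]  L2: P0=I P1=M P2=I P3=I  mem[L2]=20
7. P1: store L2 := 74  bus=[-]  L2: P0=I P1=M P2=I P3=I  mem[L2]=20
8. P2: load  L1  bus=[BusRd,Flush]  L1: P0=I P1=S P2=S P3=I  mem[L1]=18
9. P0: store L3 := 24  bus=[BusRdX]  L3: P0=M P1=I P2=I P3=I  mem[L3]=0
10. P3: store L1 := 4  bus=[BusRdX]  L1: P0=I P1=I P2=I P3=M  mem[L1]=18
11. P1: load  L1  bus=[BusRd,Flush]  L1: P0=I P1=S P2=I P3=S  mem[L1]=4
12. P3: store L1 := 14  bus=[BusRdX]  L1: P0=I P1=I P2=I P3=M  mem[L1]=4
13. P3: load  L3  bus=[BusRd,Flush]  L3: P0=S P1=I P2=I P3=S  mem[L3]=24
14. P0: load  L2  bus=[BusRd,Flush]  L2: P0=S P1=S P2=I P3=I  mem[L2]=74
15. P1: store L1 := 46  bus=[BusRdX,Flush]  L1: P0=I P1=M P2=I P3=I  mem[L1]=14
16. P1: load  L1  bus=[-]  L1: P0=I P1=M P2=I P3=I  mem[L1]=14
17. P3: load  L3  bus=[-]  L3: P0=S P1=I P2=I P3=S  mem[L3]=24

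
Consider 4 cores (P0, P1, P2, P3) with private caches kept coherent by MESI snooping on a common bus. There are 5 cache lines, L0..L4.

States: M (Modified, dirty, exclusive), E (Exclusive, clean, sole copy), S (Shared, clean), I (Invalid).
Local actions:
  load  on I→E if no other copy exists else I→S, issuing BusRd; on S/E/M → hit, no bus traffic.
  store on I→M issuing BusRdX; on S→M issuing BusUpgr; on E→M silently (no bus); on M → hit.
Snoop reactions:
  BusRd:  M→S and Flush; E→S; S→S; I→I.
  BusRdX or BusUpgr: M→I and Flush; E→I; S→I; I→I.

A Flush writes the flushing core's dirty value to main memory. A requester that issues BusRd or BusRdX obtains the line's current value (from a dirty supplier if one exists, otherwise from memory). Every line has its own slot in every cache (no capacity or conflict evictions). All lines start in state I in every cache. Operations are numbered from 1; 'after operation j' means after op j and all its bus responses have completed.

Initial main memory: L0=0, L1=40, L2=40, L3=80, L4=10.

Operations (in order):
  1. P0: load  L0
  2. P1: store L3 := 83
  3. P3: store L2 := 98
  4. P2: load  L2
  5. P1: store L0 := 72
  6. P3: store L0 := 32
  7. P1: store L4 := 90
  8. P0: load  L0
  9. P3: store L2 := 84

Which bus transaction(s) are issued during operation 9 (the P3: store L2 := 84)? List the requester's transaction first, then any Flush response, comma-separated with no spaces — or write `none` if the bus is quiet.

  op1 P0: load  L0 → E/I/I/I on L0; bus BusRd; mem=0
  op2 P1: store L3 := 83 → I/M/I/I on L3; bus BusRdX; mem=80
  op3 P3: store L2 := 98 → I/I/I/M on L2; bus BusRdX; mem=40
  op4 P2: load  L2 → I/I/S/S on L2; bus BusRd Flush; mem=98
  op5 P1: store L0 := 72 → I/M/I/I on L0; bus BusRdX; mem=0
  op6 P3: store L0 := 32 → I/I/I/M on L0; bus BusRdX Flush; mem=72
  op7 P1: store L4 := 90 → I/M/I/I on L4; bus BusRdX; mem=10
  op8 P0: load  L0 → S/I/I/S on L0; bus BusRd Flush; mem=32
  op9 P3: store L2 := 84 → I/I/I/M on L2; bus BusUpgr; mem=98

bus = BusUpgr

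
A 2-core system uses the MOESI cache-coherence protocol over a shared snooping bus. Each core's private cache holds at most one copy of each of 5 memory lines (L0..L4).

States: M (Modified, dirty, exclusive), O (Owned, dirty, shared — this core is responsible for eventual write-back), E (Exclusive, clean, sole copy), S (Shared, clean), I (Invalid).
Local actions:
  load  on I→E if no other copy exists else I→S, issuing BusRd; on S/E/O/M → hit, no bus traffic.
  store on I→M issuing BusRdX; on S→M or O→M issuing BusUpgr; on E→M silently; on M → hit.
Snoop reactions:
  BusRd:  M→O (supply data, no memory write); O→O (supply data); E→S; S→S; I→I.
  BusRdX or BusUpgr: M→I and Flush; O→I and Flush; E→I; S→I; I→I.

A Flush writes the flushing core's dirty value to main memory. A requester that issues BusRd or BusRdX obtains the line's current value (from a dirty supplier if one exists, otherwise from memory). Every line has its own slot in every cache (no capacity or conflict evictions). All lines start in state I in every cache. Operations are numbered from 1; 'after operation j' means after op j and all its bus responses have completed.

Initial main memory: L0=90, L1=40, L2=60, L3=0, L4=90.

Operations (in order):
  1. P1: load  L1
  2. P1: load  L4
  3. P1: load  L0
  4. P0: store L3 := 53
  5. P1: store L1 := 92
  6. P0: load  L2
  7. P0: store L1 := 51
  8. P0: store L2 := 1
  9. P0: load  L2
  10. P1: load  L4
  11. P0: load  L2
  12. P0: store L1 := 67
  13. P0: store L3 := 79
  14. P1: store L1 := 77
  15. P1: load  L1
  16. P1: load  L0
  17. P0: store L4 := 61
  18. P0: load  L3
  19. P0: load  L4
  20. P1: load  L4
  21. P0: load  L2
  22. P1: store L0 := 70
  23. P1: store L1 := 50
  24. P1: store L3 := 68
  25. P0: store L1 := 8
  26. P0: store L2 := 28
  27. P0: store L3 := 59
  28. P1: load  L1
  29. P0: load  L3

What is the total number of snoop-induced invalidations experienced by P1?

step 1: P1: load  L1  ⟶  IE  (L1)  txn=BusRd  M[L1]=40
step 2: P1: load  L4  ⟶  IE  (L4)  txn=BusRd  M[L4]=90
step 3: P1: load  L0  ⟶  IE  (L0)  txn=BusRd  M[L0]=90
step 4: P0: store L3 := 53  ⟶  MI  (L3)  txn=BusRdX  M[L3]=0
step 5: P1: store L1 := 92  ⟶  IM  (L1)  txn=∅  M[L1]=40
step 6: P0: load  L2  ⟶  EI  (L2)  txn=BusRd  M[L2]=60
step 7: P0: store L1 := 51  ⟶  MI  (L1)  txn=BusRdX+Flush  M[L1]=92
step 8: P0: store L2 := 1  ⟶  MI  (L2)  txn=∅  M[L2]=60
step 9: P0: load  L2  ⟶  MI  (L2)  txn=∅  M[L2]=60
step 10: P1: load  L4  ⟶  IE  (L4)  txn=∅  M[L4]=90
step 11: P0: load  L2  ⟶  MI  (L2)  txn=∅  M[L2]=60
step 12: P0: store L1 := 67  ⟶  MI  (L1)  txn=∅  M[L1]=92
step 13: P0: store L3 := 79  ⟶  MI  (L3)  txn=∅  M[L3]=0
step 14: P1: store L1 := 77  ⟶  IM  (L1)  txn=BusRdX+Flush  M[L1]=67
step 15: P1: load  L1  ⟶  IM  (L1)  txn=∅  M[L1]=67
step 16: P1: load  L0  ⟶  IE  (L0)  txn=∅  M[L0]=90
step 17: P0: store L4 := 61  ⟶  MI  (L4)  txn=BusRdX  M[L4]=90
step 18: P0: load  L3  ⟶  MI  (L3)  txn=∅  M[L3]=0
step 19: P0: load  L4  ⟶  MI  (L4)  txn=∅  M[L4]=90
step 20: P1: load  L4  ⟶  OS  (L4)  txn=BusRd  M[L4]=90
step 21: P0: load  L2  ⟶  MI  (L2)  txn=∅  M[L2]=60
step 22: P1: store L0 := 70  ⟶  IM  (L0)  txn=∅  M[L0]=90
step 23: P1: store L1 := 50  ⟶  IM  (L1)  txn=∅  M[L1]=67
step 24: P1: store L3 := 68  ⟶  IM  (L3)  txn=BusRdX+Flush  M[L3]=79
step 25: P0: store L1 := 8  ⟶  MI  (L1)  txn=BusRdX+Flush  M[L1]=50
step 26: P0: store L2 := 28  ⟶  MI  (L2)  txn=∅  M[L2]=60
step 27: P0: store L3 := 59  ⟶  MI  (L3)  txn=BusRdX+Flush  M[L3]=68
step 28: P1: load  L1  ⟶  OS  (L1)  txn=BusRd  M[L1]=50
step 29: P0: load  L3  ⟶  MI  (L3)  txn=∅  M[L3]=68

invalidations = 4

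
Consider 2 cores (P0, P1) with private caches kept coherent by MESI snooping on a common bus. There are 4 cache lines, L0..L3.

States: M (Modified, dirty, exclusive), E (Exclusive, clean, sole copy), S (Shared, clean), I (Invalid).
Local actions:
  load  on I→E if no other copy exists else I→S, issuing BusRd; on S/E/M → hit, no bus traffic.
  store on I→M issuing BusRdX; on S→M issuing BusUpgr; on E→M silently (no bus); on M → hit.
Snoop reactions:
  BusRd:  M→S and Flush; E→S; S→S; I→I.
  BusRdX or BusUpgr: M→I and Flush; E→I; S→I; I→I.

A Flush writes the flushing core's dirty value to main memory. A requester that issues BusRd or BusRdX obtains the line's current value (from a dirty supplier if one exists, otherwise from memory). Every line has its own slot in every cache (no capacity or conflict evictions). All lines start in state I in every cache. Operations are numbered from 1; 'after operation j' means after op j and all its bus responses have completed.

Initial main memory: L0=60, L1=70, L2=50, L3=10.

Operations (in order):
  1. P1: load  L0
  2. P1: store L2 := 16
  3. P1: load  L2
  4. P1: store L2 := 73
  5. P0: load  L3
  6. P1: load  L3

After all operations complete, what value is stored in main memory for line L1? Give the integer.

step 1: P1: load  L0  ⟶  IE  (L0)  txn=BusRd  M[L0]=60
step 2: P1: store L2 := 16  ⟶  IM  (L2)  txn=BusRdX  M[L2]=50
step 3: P1: load  L2  ⟶  IM  (L2)  txn=∅  M[L2]=50
step 4: P1: store L2 := 73  ⟶  IM  (L2)  txn=∅  M[L2]=50
step 5: P0: load  L3  ⟶  EI  (L3)  txn=BusRd  M[L3]=10
step 6: P1: load  L3  ⟶  SS  (L3)  txn=BusRd  M[L3]=10

memory[L1] = 70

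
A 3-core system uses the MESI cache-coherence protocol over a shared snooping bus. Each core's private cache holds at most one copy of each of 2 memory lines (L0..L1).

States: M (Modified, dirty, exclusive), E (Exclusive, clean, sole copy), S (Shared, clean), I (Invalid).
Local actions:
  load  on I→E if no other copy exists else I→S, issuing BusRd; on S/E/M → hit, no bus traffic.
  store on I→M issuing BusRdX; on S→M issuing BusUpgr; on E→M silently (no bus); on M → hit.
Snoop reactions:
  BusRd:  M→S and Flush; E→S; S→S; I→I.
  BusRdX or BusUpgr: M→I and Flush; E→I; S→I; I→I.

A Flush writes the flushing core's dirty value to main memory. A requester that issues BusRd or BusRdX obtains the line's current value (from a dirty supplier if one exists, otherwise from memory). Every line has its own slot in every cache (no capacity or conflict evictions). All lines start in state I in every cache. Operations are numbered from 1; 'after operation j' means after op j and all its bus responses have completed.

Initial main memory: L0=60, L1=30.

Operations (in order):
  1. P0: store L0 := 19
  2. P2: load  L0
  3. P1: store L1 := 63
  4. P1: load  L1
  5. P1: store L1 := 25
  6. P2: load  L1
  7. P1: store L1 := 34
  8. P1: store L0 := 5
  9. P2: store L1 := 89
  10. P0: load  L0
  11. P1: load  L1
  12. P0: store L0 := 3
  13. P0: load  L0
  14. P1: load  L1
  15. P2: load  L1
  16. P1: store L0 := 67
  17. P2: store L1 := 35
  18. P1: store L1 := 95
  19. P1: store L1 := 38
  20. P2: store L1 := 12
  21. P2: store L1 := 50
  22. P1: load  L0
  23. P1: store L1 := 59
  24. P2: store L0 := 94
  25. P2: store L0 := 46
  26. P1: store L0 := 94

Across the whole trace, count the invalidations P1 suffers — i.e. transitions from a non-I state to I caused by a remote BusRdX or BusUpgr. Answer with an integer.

invalidations = 5

1. P0: store L0 := 19  bus=[BusRdX]  L0: P0=M P1=I P2=I  mem[L0]=60
2. P2: load  L0  bus=[BusRd,Flush]  L0: P0=S P1=I P2=S  mem[L0]=19
3. P1: store L1 := 63  bus=[BusRdX]  L1: P0=I P1=M P2=I  mem[L1]=30
4. P1: load  L1  bus=[-]  L1: P0=I P1=M P2=I  mem[L1]=30
5. P1: store L1 := 25  bus=[-]  L1: P0=I P1=M P2=I  mem[L1]=30
6. P2: load  L1  bus=[BusRd,Flush]  L1: P0=I P1=S P2=S  mem[L1]=25
7. P1: store L1 := 34  bus=[BusUpgr]  L1: P0=I P1=M P2=I  mem[L1]=25
8. P1: store L0 := 5  bus=[BusRdX]  L0: P0=I P1=M P2=I  mem[L0]=19
9. P2: store L1 := 89  bus=[BusRdX,Flush]  L1: P0=I P1=I P2=M  mem[L1]=34
10. P0: load  L0  bus=[BusRd,Flush]  L0: P0=S P1=S P2=I  mem[L0]=5
11. P1: load  L1  bus=[BusRd,Flush]  L1: P0=I P1=S P2=S  mem[L1]=89
12. P0: store L0 := 3  bus=[BusUpgr]  L0: P0=M P1=I P2=I  mem[L0]=5
13. P0: load  L0  bus=[-]  L0: P0=M P1=I P2=I  mem[L0]=5
14. P1: load  L1  bus=[-]  L1: P0=I P1=S P2=S  mem[L1]=89
15. P2: load  L1  bus=[-]  L1: P0=I P1=S P2=S  mem[L1]=89
16. P1: store L0 := 67  bus=[BusRdX,Flush]  L0: P0=I P1=M P2=I  mem[L0]=3
17. P2: store L1 := 35  bus=[BusUpgr]  L1: P0=I P1=I P2=M  mem[L1]=89
18. P1: store L1 := 95  bus=[BusRdX,Flush]  L1: P0=I P1=M P2=I  mem[L1]=35
19. P1: store L1 := 38  bus=[-]  L1: P0=I P1=M P2=I  mem[L1]=35
20. P2: store L1 := 12  bus=[BusRdX,Flush]  L1: P0=I P1=I P2=M  mem[L1]=38
21. P2: store L1 := 50  bus=[-]  L1: P0=I P1=I P2=M  mem[L1]=38
22. P1: load  L0  bus=[-]  L0: P0=I P1=M P2=I  mem[L0]=3
23. P1: store L1 := 59  bus=[BusRdX,Flush]  L1: P0=I P1=M P2=I  mem[L1]=50
24. P2: store L0 := 94  bus=[BusRdX,Flush]  L0: P0=I P1=I P2=M  mem[L0]=67
25. P2: store L0 := 46  bus=[-]  L0: P0=I P1=I P2=M  mem[L0]=67
26. P1: store L0 := 94  bus=[BusRdX,Flush]  L0: P0=I P1=M P2=I  mem[L0]=46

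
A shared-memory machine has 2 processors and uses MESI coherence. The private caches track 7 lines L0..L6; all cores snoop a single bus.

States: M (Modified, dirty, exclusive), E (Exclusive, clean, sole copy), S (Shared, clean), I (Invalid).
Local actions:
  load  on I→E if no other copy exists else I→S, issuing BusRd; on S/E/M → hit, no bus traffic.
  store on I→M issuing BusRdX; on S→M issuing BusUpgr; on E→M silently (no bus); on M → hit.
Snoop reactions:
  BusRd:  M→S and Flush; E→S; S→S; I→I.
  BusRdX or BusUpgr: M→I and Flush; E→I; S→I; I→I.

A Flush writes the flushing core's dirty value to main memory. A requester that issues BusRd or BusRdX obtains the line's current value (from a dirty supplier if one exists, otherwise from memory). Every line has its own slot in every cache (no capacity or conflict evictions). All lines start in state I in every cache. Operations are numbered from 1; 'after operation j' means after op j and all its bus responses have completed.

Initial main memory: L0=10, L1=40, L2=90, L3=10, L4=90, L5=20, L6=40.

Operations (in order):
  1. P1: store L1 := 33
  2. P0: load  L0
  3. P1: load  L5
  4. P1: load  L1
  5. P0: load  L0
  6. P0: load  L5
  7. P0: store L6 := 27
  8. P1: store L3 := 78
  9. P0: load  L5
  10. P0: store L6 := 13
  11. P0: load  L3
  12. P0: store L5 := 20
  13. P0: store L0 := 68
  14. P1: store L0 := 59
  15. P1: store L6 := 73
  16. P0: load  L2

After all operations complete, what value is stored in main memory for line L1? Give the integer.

[1] P1: store L1 := 33 | P0:I, P1:M(33) | bus: BusRdX
[2] P0: load  L0 | P0:E(10), P1:I | bus: BusRd
[3] P1: load  L5 | P0:I, P1:E(20) | bus: BusRd
[4] P1: load  L1 | P0:I, P1:M(33) | bus: none
[5] P0: load  L0 | P0:E(10), P1:I | bus: none
[6] P0: load  L5 | P0:S(20), P1:S(20) | bus: BusRd
[7] P0: store L6 := 27 | P0:M(27), P1:I | bus: BusRdX
[8] P1: store L3 := 78 | P0:I, P1:M(78) | bus: BusRdX
[9] P0: load  L5 | P0:S(20), P1:S(20) | bus: none
[10] P0: store L6 := 13 | P0:M(13), P1:I | bus: none
[11] P0: load  L3 | P0:S(78), P1:S(78) | bus: BusRd,Flush
[12] P0: store L5 := 20 | P0:M(20), P1:I | bus: BusUpgr
[13] P0: store L0 := 68 | P0:M(68), P1:I | bus: none
[14] P1: store L0 := 59 | P0:I, P1:M(59) | bus: BusRdX,Flush
[15] P1: store L6 := 73 | P0:I, P1:M(73) | bus: BusRdX,Flush
[16] P0: load  L2 | P0:E(90), P1:I | bus: BusRd

memory[L1] = 40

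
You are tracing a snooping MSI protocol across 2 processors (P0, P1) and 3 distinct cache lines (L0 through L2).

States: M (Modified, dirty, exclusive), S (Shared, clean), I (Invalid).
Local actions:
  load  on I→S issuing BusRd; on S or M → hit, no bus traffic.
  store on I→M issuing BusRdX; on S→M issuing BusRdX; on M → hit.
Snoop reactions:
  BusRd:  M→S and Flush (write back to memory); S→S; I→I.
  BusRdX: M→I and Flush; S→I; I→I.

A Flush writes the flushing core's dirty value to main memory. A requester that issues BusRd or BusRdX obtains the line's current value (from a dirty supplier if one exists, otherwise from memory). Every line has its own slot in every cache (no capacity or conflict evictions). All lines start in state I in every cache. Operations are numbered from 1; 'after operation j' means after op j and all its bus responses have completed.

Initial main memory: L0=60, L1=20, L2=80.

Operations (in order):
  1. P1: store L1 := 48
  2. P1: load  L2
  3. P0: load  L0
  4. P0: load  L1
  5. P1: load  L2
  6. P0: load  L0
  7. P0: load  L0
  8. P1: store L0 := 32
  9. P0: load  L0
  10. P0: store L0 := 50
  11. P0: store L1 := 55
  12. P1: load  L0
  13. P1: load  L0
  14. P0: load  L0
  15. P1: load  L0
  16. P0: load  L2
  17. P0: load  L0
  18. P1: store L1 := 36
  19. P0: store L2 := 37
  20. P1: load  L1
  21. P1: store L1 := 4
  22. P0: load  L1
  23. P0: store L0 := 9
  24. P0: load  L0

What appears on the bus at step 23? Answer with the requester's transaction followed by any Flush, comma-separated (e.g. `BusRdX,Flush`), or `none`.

step 1: P1: store L1 := 48  ⟶  IM  (L1)  txn=BusRdX  M[L1]=20
step 2: P1: load  L2  ⟶  IS  (L2)  txn=BusRd  M[L2]=80
step 3: P0: load  L0  ⟶  SI  (L0)  txn=BusRd  M[L0]=60
step 4: P0: load  L1  ⟶  SS  (L1)  txn=BusRd+Flush  M[L1]=48
step 5: P1: load  L2  ⟶  IS  (L2)  txn=∅  M[L2]=80
step 6: P0: load  L0  ⟶  SI  (L0)  txn=∅  M[L0]=60
step 7: P0: load  L0  ⟶  SI  (L0)  txn=∅  M[L0]=60
step 8: P1: store L0 := 32  ⟶  IM  (L0)  txn=BusRdX  M[L0]=60
step 9: P0: load  L0  ⟶  SS  (L0)  txn=BusRd+Flush  M[L0]=32
step 10: P0: store L0 := 50  ⟶  MI  (L0)  txn=BusRdX  M[L0]=32
step 11: P0: store L1 := 55  ⟶  MI  (L1)  txn=BusRdX  M[L1]=48
step 12: P1: load  L0  ⟶  SS  (L0)  txn=BusRd+Flush  M[L0]=50
step 13: P1: load  L0  ⟶  SS  (L0)  txn=∅  M[L0]=50
step 14: P0: load  L0  ⟶  SS  (L0)  txn=∅  M[L0]=50
step 15: P1: load  L0  ⟶  SS  (L0)  txn=∅  M[L0]=50
step 16: P0: load  L2  ⟶  SS  (L2)  txn=BusRd  M[L2]=80
step 17: P0: load  L0  ⟶  SS  (L0)  txn=∅  M[L0]=50
step 18: P1: store L1 := 36  ⟶  IM  (L1)  txn=BusRdX+Flush  M[L1]=55
step 19: P0: store L2 := 37  ⟶  MI  (L2)  txn=BusRdX  M[L2]=80
step 20: P1: load  L1  ⟶  IM  (L1)  txn=∅  M[L1]=55
step 21: P1: store L1 := 4  ⟶  IM  (L1)  txn=∅  M[L1]=55
step 22: P0: load  L1  ⟶  SS  (L1)  txn=BusRd+Flush  M[L1]=4
step 23: P0: store L0 := 9  ⟶  MI  (L0)  txn=BusRdX  M[L0]=50
step 24: P0: load  L0  ⟶  MI  (L0)  txn=∅  M[L0]=50

bus = BusRdX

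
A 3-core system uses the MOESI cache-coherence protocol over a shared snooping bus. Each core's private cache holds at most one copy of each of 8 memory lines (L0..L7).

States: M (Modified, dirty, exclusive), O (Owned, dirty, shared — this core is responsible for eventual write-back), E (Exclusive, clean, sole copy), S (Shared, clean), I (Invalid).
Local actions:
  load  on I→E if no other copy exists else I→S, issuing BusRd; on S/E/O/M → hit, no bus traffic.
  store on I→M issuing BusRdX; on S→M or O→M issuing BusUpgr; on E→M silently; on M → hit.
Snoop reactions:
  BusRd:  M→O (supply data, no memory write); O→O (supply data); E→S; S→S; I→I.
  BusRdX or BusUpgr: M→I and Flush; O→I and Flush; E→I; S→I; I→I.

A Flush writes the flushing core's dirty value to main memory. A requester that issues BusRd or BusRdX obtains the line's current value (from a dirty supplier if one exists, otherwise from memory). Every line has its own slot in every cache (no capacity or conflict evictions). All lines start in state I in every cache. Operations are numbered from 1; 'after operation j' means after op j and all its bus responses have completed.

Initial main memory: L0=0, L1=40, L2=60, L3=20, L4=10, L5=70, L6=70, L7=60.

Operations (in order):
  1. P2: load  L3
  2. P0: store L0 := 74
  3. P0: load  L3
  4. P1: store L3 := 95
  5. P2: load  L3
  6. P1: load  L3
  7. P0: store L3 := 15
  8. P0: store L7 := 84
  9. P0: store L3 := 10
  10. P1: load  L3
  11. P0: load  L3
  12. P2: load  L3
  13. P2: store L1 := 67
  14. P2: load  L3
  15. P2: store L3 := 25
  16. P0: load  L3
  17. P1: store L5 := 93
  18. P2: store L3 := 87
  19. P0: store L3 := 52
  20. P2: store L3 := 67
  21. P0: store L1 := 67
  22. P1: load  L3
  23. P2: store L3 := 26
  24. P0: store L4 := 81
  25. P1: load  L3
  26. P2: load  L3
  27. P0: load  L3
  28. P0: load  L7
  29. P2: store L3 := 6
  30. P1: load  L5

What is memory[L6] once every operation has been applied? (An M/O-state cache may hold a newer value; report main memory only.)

step 1: P2: load  L3  ⟶  IIE  (L3)  txn=BusRd  M[L3]=20
step 2: P0: store L0 := 74  ⟶  MII  (L0)  txn=BusRdX  M[L0]=0
step 3: P0: load  L3  ⟶  SIS  (L3)  txn=BusRd  M[L3]=20
step 4: P1: store L3 := 95  ⟶  IMI  (L3)  txn=BusRdX  M[L3]=20
step 5: P2: load  L3  ⟶  IOS  (L3)  txn=BusRd  M[L3]=20
step 6: P1: load  L3  ⟶  IOS  (L3)  txn=∅  M[L3]=20
step 7: P0: store L3 := 15  ⟶  MII  (L3)  txn=BusRdX+Flush  M[L3]=95
step 8: P0: store L7 := 84  ⟶  MII  (L7)  txn=BusRdX  M[L7]=60
step 9: P0: store L3 := 10  ⟶  MII  (L3)  txn=∅  M[L3]=95
step 10: P1: load  L3  ⟶  OSI  (L3)  txn=BusRd  M[L3]=95
step 11: P0: load  L3  ⟶  OSI  (L3)  txn=∅  M[L3]=95
step 12: P2: load  L3  ⟶  OSS  (L3)  txn=BusRd  M[L3]=95
step 13: P2: store L1 := 67  ⟶  IIM  (L1)  txn=BusRdX  M[L1]=40
step 14: P2: load  L3  ⟶  OSS  (L3)  txn=∅  M[L3]=95
step 15: P2: store L3 := 25  ⟶  IIM  (L3)  txn=BusUpgr+Flush  M[L3]=10
step 16: P0: load  L3  ⟶  SIO  (L3)  txn=BusRd  M[L3]=10
step 17: P1: store L5 := 93  ⟶  IMI  (L5)  txn=BusRdX  M[L5]=70
step 18: P2: store L3 := 87  ⟶  IIM  (L3)  txn=BusUpgr  M[L3]=10
step 19: P0: store L3 := 52  ⟶  MII  (L3)  txn=BusRdX+Flush  M[L3]=87
step 20: P2: store L3 := 67  ⟶  IIM  (L3)  txn=BusRdX+Flush  M[L3]=52
step 21: P0: store L1 := 67  ⟶  MII  (L1)  txn=BusRdX+Flush  M[L1]=67
step 22: P1: load  L3  ⟶  ISO  (L3)  txn=BusRd  M[L3]=52
step 23: P2: store L3 := 26  ⟶  IIM  (L3)  txn=BusUpgr  M[L3]=52
step 24: P0: store L4 := 81  ⟶  MII  (L4)  txn=BusRdX  M[L4]=10
step 25: P1: load  L3  ⟶  ISO  (L3)  txn=BusRd  M[L3]=52
step 26: P2: load  L3  ⟶  ISO  (L3)  txn=∅  M[L3]=52
step 27: P0: load  L3  ⟶  SSO  (L3)  txn=BusRd  M[L3]=52
step 28: P0: load  L7  ⟶  MII  (L7)  txn=∅  M[L7]=60
step 29: P2: store L3 := 6  ⟶  IIM  (L3)  txn=BusUpgr  M[L3]=52
step 30: P1: load  L5  ⟶  IMI  (L5)  txn=∅  M[L5]=70

memory[L6] = 70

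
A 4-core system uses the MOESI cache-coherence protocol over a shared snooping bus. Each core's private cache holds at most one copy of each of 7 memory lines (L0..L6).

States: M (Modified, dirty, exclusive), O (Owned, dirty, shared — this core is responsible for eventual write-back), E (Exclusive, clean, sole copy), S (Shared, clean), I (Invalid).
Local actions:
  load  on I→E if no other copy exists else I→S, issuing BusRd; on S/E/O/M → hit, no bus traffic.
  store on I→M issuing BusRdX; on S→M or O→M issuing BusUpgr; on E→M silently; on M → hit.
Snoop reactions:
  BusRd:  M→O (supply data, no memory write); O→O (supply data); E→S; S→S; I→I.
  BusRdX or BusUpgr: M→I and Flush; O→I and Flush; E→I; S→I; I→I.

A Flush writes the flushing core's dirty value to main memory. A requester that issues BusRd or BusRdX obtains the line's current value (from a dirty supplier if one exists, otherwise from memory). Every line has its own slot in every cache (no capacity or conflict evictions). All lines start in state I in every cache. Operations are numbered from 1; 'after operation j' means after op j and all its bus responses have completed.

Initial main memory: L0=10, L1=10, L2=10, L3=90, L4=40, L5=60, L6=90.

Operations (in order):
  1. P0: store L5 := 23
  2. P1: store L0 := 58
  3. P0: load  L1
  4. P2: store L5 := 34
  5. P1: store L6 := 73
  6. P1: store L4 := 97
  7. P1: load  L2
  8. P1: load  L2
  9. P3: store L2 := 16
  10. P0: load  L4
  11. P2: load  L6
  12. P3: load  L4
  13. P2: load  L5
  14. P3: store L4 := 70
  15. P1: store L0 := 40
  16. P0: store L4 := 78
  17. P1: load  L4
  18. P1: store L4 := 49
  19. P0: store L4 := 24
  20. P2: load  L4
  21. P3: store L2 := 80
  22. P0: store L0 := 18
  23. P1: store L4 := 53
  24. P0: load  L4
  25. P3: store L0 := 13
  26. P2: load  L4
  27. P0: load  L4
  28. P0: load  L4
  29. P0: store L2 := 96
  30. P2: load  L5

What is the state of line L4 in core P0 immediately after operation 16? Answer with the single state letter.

1. P0: store L5 := 23  bus=[BusRdX]  L5: P0=M P1=I P2=I P3=I  mem[L5]=60
2. P1: store L0 := 58  bus=[BusRdX]  L0: P0=I P1=M P2=I P3=I  mem[L0]=10
3. P0: load  L1  bus=[BusRd]  L1: P0=E P1=I P2=I P3=I  mem[L1]=10
4. P2: store L5 := 34  bus=[BusRdX,Flush]  L5: P0=I P1=I P2=M P3=I  mem[L5]=23
5. P1: store L6 := 73  bus=[BusRdX]  L6: P0=I P1=M P2=I P3=I  mem[L6]=90
6. P1: store L4 := 97  bus=[BusRdX]  L4: P0=I P1=M P2=I P3=I  mem[L4]=40
7. P1: load  L2  bus=[BusRd]  L2: P0=I P1=E P2=I P3=I  mem[L2]=10
8. P1: load  L2  bus=[-]  L2: P0=I P1=E P2=I P3=I  mem[L2]=10
9. P3: store L2 := 16  bus=[BusRdX]  L2: P0=I P1=I P2=I P3=M  mem[L2]=10
10. P0: load  L4  bus=[BusRd]  L4: P0=S P1=O P2=I P3=I  mem[L4]=40
11. P2: load  L6  bus=[BusRd]  L6: P0=I P1=O P2=S P3=I  mem[L6]=90
12. P3: load  L4  bus=[BusRd]  L4: P0=S P1=O P2=I P3=S  mem[L4]=40
13. P2: load  L5  bus=[-]  L5: P0=I P1=I P2=M P3=I  mem[L5]=23
14. P3: store L4 := 70  bus=[BusUpgr,Flush]  L4: P0=I P1=I P2=I P3=M  mem[L4]=97
15. P1: store L0 := 40  bus=[-]  L0: P0=I P1=M P2=I P3=I  mem[L0]=10
16. P0: store L4 := 78  bus=[BusRdX,Flush]  L4: P0=M P1=I P2=I P3=I  mem[L4]=70
17. P1: load  L4  bus=[BusRd]  L4: P0=O P1=S P2=I P3=I  mem[L4]=70
18. P1: store L4 := 49  bus=[BusUpgr,Flush]  L4: P0=I P1=M P2=I P3=I  mem[L4]=78
19. P0: store L4 := 24  bus=[BusRdX,Flush]  L4: P0=M P1=I P2=I P3=I  mem[L4]=49
20. P2: load  L4  bus=[BusRd]  L4: P0=O P1=I P2=S P3=I  mem[L4]=49
21. P3: store L2 := 80  bus=[-]  L2: P0=I P1=I P2=I P3=M  mem[L2]=10
22. P0: store L0 := 18  bus=[BusRdX,Flush]  L0: P0=M P1=I P2=I P3=I  mem[L0]=40
23. P1: store L4 := 53  bus=[BusRdX,Flush]  L4: P0=I P1=M P2=I P3=I  mem[L4]=24
24. P0: load  L4  bus=[BusRd]  L4: P0=S P1=O P2=I P3=I  mem[L4]=24
25. P3: store L0 := 13  bus=[BusRdX,Flush]  L0: P0=I P1=I P2=I P3=M  mem[L0]=18
26. P2: load  L4  bus=[BusRd]  L4: P0=S P1=O P2=S P3=I  mem[L4]=24
27. P0: load  L4  bus=[-]  L4: P0=S P1=O P2=S P3=I  mem[L4]=24
28. P0: load  L4  bus=[-]  L4: P0=S P1=O P2=S P3=I  mem[L4]=24
29. P0: store L2 := 96  bus=[BusRdX,Flush]  L2: P0=M P1=I P2=I P3=I  mem[L2]=80
30. P2: load  L5  bus=[-]  L5: P0=I P1=I P2=M P3=I  mem[L5]=23

state = M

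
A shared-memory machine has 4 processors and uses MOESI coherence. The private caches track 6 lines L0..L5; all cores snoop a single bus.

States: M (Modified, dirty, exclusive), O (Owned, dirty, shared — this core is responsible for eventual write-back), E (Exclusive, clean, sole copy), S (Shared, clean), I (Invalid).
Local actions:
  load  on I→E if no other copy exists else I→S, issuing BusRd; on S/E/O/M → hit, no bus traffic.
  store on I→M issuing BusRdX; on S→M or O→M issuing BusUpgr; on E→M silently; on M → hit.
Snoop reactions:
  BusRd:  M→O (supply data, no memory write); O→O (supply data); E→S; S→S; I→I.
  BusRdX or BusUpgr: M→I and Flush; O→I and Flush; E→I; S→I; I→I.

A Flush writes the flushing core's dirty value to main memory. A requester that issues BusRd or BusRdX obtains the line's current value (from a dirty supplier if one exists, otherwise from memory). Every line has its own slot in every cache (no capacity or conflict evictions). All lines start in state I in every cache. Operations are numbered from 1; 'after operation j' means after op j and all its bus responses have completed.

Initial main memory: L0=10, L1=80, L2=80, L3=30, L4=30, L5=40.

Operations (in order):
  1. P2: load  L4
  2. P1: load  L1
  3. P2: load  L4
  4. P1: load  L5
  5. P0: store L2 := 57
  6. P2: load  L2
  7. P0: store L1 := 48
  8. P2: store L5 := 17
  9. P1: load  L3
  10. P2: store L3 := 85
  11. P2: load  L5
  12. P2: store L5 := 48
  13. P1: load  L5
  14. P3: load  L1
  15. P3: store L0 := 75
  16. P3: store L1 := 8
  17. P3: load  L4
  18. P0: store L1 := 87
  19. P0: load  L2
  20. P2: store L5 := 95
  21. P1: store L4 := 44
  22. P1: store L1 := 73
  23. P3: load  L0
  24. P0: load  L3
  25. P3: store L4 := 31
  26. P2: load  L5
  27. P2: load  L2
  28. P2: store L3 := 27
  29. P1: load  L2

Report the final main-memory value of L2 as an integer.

memory[L2] = 80

step 1: P2: load  L4  ⟶  IIEI  (L4)  txn=BusRd  M[L4]=30
step 2: P1: load  L1  ⟶  IEII  (L1)  txn=BusRd  M[L1]=80
step 3: P2: load  L4  ⟶  IIEI  (L4)  txn=∅  M[L4]=30
step 4: P1: load  L5  ⟶  IEII  (L5)  txn=BusRd  M[L5]=40
step 5: P0: store L2 := 57  ⟶  MIII  (L2)  txn=BusRdX  M[L2]=80
step 6: P2: load  L2  ⟶  OISI  (L2)  txn=BusRd  M[L2]=80
step 7: P0: store L1 := 48  ⟶  MIII  (L1)  txn=BusRdX  M[L1]=80
step 8: P2: store L5 := 17  ⟶  IIMI  (L5)  txn=BusRdX  M[L5]=40
step 9: P1: load  L3  ⟶  IEII  (L3)  txn=BusRd  M[L3]=30
step 10: P2: store L3 := 85  ⟶  IIMI  (L3)  txn=BusRdX  M[L3]=30
step 11: P2: load  L5  ⟶  IIMI  (L5)  txn=∅  M[L5]=40
step 12: P2: store L5 := 48  ⟶  IIMI  (L5)  txn=∅  M[L5]=40
step 13: P1: load  L5  ⟶  ISOI  (L5)  txn=BusRd  M[L5]=40
step 14: P3: load  L1  ⟶  OIIS  (L1)  txn=BusRd  M[L1]=80
step 15: P3: store L0 := 75  ⟶  IIIM  (L0)  txn=BusRdX  M[L0]=10
step 16: P3: store L1 := 8  ⟶  IIIM  (L1)  txn=BusUpgr+Flush  M[L1]=48
step 17: P3: load  L4  ⟶  IISS  (L4)  txn=BusRd  M[L4]=30
step 18: P0: store L1 := 87  ⟶  MIII  (L1)  txn=BusRdX+Flush  M[L1]=8
step 19: P0: load  L2  ⟶  OISI  (L2)  txn=∅  M[L2]=80
step 20: P2: store L5 := 95  ⟶  IIMI  (L5)  txn=BusUpgr  M[L5]=40
step 21: P1: store L4 := 44  ⟶  IMII  (L4)  txn=BusRdX  M[L4]=30
step 22: P1: store L1 := 73  ⟶  IMII  (L1)  txn=BusRdX+Flush  M[L1]=87
step 23: P3: load  L0  ⟶  IIIM  (L0)  txn=∅  M[L0]=10
step 24: P0: load  L3  ⟶  SIOI  (L3)  txn=BusRd  M[L3]=30
step 25: P3: store L4 := 31  ⟶  IIIM  (L4)  txn=BusRdX+Flush  M[L4]=44
step 26: P2: load  L5  ⟶  IIMI  (L5)  txn=∅  M[L5]=40
step 27: P2: load  L2  ⟶  OISI  (L2)  txn=∅  M[L2]=80
step 28: P2: store L3 := 27  ⟶  IIMI  (L3)  txn=BusUpgr  M[L3]=30
step 29: P1: load  L2  ⟶  OSSI  (L2)  txn=BusRd  M[L2]=80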